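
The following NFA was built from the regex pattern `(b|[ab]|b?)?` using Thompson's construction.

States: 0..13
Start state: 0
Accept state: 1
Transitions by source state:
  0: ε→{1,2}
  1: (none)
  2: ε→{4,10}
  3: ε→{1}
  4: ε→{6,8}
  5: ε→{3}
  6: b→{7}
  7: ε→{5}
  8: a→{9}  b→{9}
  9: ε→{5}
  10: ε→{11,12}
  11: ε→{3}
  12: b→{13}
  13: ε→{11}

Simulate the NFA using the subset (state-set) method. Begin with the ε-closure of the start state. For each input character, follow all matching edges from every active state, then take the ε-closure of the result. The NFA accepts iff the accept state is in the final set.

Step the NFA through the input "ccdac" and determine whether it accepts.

Answer: REJECT

Steps:
initial (ε-close {0}): {0,1,2,3,4,6,8,10,11,12}
'c' @ 1: {}  — no active states
rest 'cdac' ignored (set empty)
after full input: {}  (accept=1 not in)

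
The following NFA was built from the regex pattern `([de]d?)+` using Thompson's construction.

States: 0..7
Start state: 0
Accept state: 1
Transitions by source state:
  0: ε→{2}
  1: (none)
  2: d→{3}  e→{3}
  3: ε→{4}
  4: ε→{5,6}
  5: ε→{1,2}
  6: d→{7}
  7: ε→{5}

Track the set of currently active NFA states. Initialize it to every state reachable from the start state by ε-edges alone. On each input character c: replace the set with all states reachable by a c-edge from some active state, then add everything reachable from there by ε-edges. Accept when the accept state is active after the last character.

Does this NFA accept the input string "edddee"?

Answer: ACCEPT

Derivation:
start: ε-closure({0}) = {0,2}
'e' @ 1: {1,2,3,4,5,6}  [accepting]
'd' @ 2: {1,2,3,4,5,6,7}  [accepting]
'd' @ 3: {1,2,3,4,5,6,7}  [accepting]
'd' @ 4: {1,2,3,4,5,6,7}  [accepting]
'e' @ 5: {1,2,3,4,5,6}  [accepting]
'e' @ 6: {1,2,3,4,5,6}  [accepting]
end set {1,2,3,4,5,6} — state 1 in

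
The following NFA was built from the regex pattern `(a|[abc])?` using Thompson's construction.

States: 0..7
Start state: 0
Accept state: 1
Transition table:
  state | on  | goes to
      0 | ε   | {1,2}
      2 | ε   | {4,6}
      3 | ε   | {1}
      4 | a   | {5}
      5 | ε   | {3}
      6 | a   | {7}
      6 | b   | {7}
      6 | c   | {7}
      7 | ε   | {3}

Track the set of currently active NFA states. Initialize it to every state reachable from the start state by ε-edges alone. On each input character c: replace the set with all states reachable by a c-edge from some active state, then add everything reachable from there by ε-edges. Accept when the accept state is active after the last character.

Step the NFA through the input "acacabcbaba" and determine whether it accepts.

Answer: REJECT

Steps:
S₀ = ε-closure({0}) = {0,1,2,4,6}
'a' @ 1: {1,3,5,7}  ✓accept
'c' @ 2: {}  — dead — no transitions
rest 'acabcbaba' ignored (set empty)
final: {}; accept 1 not in set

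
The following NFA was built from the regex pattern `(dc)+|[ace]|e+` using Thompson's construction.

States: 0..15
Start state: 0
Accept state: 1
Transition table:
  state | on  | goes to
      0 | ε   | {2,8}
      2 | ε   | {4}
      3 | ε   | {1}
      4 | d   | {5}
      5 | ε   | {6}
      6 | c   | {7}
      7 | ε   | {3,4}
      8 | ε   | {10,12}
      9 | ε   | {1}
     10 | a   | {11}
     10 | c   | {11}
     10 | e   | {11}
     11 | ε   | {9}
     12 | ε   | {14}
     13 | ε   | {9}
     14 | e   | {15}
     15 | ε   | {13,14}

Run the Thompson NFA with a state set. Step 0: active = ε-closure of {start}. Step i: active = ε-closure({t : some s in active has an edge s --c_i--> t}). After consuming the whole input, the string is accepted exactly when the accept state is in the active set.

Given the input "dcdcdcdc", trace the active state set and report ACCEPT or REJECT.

start: ε-closure({0}) = {0,2,4,8,10,12,14}
'd' @ 1: {5,6}
'c' @ 2: {1,3,4,7}  (accept∈set)
'd' @ 3: {5,6}
'c' @ 4: {1,3,4,7}  (accept∈set)
'd' @ 5: {5,6}
'c' @ 6: {1,3,4,7}  (accept∈set)
'd' @ 7: {5,6}
'c' @ 8: {1,3,4,7}  (accept∈set)
end set {1,3,4,7} — state 1 in

Answer: ACCEPT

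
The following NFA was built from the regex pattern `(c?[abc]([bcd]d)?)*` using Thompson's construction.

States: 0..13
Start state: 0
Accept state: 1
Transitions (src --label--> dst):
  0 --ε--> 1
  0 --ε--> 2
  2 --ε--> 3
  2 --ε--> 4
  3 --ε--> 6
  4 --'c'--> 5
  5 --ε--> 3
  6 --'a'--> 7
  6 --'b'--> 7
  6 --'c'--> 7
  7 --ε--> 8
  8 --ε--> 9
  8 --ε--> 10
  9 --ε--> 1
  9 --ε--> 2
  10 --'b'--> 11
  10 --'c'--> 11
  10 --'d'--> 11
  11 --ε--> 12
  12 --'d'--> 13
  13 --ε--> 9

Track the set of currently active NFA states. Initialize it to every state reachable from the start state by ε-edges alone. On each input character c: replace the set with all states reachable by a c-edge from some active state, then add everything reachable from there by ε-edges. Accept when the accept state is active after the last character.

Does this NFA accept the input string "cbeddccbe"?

start: ε-closure({0}) = {0,1,2,3,4,6}
'c' @ 1: {1,2,3,4,5,6,7,8,9,10}  (accept∈set)
'b' @ 2: {1,2,3,4,6,7,8,9,10,11,12}  (accept∈set)
'e' @ 3: {}  — state set empty
rest 'ddccbe' ignored (set empty)
final: {}; accept 1 not in set

Answer: REJECT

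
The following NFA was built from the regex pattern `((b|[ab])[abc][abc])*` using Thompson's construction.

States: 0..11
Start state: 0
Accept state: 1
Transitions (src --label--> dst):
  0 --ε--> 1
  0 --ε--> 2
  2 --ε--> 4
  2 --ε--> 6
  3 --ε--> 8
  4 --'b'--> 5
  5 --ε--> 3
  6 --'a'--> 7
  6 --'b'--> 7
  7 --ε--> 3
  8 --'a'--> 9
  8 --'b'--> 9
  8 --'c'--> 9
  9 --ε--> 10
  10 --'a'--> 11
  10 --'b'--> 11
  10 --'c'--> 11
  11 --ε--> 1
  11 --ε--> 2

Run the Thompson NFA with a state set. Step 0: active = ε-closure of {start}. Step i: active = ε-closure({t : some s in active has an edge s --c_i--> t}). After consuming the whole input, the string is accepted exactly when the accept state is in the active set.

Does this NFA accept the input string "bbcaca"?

Answer: ACCEPT

Steps:
S₀ = ε-closure({0}) = {0,1,2,4,6}
'b' @ 1: {3,5,7,8}
'b' @ 2: {9,10}
'c' @ 3: {1,2,4,6,11}  (accept∈set)
'a' @ 4: {3,7,8}
'c' @ 5: {9,10}
'a' @ 6: {1,2,4,6,11}  (accept∈set)
final: {1,2,4,6,11}; accept 1 in set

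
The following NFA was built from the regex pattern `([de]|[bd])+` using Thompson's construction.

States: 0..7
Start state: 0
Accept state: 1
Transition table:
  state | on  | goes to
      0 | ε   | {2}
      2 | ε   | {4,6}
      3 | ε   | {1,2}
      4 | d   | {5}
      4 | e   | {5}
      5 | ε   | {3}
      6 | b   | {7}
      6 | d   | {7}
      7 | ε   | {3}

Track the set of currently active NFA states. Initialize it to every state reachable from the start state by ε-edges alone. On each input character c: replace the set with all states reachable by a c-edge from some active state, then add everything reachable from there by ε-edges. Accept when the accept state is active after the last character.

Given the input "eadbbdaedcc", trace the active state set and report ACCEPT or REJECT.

Answer: REJECT

Trace:
S₀ = ε-closure({0}) = {0,2,4,6}
'e' @ 1: {1,2,3,4,5,6}  ✓accept
'a' @ 2: {}  — no active states
rest 'dbbdaedcc' ignored (set empty)
end set {} — state 1 not in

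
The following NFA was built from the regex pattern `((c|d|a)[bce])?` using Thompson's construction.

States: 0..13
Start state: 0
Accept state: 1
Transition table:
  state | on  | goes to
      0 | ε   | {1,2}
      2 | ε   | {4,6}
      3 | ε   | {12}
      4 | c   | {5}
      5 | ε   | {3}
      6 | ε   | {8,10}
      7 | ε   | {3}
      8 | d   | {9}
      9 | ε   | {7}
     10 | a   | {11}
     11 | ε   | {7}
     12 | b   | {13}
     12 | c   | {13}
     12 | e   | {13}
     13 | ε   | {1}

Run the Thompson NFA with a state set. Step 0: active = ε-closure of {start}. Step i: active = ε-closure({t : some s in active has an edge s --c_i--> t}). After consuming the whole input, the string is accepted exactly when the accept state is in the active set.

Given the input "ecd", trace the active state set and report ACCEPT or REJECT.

start: ε-closure({0}) = {0,1,2,4,6,8,10}
'e' @ 1: {}  — dead — no transitions
rest 'cd' ignored (set empty)
after full input: {}  (accept=1 not in)

Answer: REJECT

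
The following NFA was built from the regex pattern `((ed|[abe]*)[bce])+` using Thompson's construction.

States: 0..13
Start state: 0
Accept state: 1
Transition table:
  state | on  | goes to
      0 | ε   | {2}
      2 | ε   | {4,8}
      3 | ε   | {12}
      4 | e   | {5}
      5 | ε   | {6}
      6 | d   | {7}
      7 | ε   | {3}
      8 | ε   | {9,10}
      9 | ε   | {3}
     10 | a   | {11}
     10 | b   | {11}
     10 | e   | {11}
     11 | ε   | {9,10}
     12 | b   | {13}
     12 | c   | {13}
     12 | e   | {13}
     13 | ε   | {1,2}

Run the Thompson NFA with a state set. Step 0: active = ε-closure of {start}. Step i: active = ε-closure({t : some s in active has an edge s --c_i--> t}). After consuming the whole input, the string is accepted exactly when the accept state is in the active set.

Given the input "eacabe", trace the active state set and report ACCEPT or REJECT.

Answer: ACCEPT

Steps:
S₀ = ε-closure({0}) = {0,2,3,4,8,9,10,12}
'e' @ 1: {1,2,3,4,5,6,8,9,10,11,12,13}  [accepting]
'a' @ 2: {3,9,10,11,12}
'c' @ 3: {1,2,3,4,8,9,10,12,13}  [accepting]
'a' @ 4: {3,9,10,11,12}
'b' @ 5: {1,2,3,4,8,9,10,11,12,13}  [accepting]
'e' @ 6: {1,2,3,4,5,6,8,9,10,11,12,13}  [accepting]
final: {1,2,3,4,5,6,8,9,10,11,12,13}; accept 1 in set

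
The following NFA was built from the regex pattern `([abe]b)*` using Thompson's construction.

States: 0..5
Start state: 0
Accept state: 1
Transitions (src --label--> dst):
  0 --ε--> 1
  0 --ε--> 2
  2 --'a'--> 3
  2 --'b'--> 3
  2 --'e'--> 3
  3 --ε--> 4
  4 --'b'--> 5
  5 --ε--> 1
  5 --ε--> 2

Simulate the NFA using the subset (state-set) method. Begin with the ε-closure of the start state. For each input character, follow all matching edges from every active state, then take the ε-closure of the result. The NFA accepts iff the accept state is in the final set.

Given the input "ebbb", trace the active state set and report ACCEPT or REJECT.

Answer: ACCEPT

Steps:
initial (ε-close {0}): {0,1,2}
'e' @ 1: {3,4}
'b' @ 2: {1,2,5}  (accept∈set)
'b' @ 3: {3,4}
'b' @ 4: {1,2,5}  (accept∈set)
after full input: {1,2,5}  (accept=1 in)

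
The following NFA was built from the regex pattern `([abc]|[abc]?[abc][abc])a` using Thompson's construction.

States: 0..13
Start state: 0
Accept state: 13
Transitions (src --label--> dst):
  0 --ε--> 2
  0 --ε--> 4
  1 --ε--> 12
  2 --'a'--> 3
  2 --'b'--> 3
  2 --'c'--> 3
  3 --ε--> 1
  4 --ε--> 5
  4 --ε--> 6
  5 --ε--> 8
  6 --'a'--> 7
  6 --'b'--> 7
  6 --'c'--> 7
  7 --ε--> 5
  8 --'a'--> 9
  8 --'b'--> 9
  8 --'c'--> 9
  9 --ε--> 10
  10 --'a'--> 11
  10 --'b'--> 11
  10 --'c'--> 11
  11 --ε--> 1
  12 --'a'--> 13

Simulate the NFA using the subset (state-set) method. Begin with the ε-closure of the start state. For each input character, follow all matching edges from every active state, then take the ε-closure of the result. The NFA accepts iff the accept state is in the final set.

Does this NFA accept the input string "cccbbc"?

Answer: REJECT

Derivation:
S₀ = ε-closure({0}) = {0,2,4,5,6,8}
'c' @ 1: {1,3,5,7,8,9,10,12}
'c' @ 2: {1,9,10,11,12}
'c' @ 3: {1,11,12}
'b' @ 4: {}  — dead — no transitions
rest 'bc' ignored (set empty)
after full input: {}  (accept=13 not in)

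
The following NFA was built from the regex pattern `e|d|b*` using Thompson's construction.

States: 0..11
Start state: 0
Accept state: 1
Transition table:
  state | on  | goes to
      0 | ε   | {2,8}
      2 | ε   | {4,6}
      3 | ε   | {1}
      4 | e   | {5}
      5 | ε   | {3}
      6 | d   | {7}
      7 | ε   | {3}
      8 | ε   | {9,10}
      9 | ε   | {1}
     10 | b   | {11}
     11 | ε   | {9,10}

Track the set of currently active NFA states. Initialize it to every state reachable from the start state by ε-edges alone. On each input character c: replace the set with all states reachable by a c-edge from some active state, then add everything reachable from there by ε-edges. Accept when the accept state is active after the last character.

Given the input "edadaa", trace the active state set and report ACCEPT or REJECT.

initial (ε-close {0}): {0,1,2,4,6,8,9,10}
'e' @ 1: {1,3,5}  (accept∈set)
'd' @ 2: {}  — no active states
rest 'adaa' ignored (set empty)
final: {}; accept 1 not in set

Answer: REJECT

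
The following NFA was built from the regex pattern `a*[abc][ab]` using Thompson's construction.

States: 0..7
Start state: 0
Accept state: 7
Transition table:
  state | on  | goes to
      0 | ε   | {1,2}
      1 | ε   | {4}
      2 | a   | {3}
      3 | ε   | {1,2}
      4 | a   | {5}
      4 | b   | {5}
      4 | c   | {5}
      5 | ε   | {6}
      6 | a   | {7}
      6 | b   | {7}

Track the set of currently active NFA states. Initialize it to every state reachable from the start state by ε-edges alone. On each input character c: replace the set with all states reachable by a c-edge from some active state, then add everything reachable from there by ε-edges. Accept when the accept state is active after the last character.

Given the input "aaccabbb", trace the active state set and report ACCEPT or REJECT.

S₀ = ε-closure({0}) = {0,1,2,4}
'a' @ 1: {1,2,3,4,5,6}
'a' @ 2: {1,2,3,4,5,6,7}  (accept∈set)
'c' @ 3: {5,6}
'c' @ 4: {}  — dead — no transitions
rest 'abbb' ignored (set empty)
after full input: {}  (accept=7 not in)

Answer: REJECT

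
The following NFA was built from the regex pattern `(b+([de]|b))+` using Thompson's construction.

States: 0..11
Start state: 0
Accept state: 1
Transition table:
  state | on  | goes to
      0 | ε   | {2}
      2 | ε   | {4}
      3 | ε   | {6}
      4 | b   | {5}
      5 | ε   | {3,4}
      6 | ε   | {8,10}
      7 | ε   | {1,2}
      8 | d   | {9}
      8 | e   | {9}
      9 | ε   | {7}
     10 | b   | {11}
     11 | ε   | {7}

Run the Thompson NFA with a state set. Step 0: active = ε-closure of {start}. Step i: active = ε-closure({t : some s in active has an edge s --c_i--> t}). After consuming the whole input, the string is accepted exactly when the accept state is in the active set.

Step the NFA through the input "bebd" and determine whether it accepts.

Answer: ACCEPT

Steps:
S₀ = ε-closure({0}) = {0,2,4}
'b' @ 1: {3,4,5,6,8,10}
'e' @ 2: {1,2,4,7,9}  [accepting]
'b' @ 3: {3,4,5,6,8,10}
'd' @ 4: {1,2,4,7,9}  [accepting]
end set {1,2,4,7,9} — state 1 in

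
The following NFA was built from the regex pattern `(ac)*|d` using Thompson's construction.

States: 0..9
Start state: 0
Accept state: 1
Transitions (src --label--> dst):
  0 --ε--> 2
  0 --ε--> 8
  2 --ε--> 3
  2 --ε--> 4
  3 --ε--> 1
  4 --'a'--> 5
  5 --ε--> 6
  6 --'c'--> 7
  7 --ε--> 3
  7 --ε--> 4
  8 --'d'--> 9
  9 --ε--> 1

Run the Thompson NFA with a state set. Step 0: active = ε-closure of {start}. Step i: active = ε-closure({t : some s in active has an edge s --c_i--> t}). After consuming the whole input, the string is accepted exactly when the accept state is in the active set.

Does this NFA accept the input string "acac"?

initial (ε-close {0}): {0,1,2,3,4,8}
'a' @ 1: {5,6}
'c' @ 2: {1,3,4,7}  ✓accept
'a' @ 3: {5,6}
'c' @ 4: {1,3,4,7}  ✓accept
end set {1,3,4,7} — state 1 in

Answer: ACCEPT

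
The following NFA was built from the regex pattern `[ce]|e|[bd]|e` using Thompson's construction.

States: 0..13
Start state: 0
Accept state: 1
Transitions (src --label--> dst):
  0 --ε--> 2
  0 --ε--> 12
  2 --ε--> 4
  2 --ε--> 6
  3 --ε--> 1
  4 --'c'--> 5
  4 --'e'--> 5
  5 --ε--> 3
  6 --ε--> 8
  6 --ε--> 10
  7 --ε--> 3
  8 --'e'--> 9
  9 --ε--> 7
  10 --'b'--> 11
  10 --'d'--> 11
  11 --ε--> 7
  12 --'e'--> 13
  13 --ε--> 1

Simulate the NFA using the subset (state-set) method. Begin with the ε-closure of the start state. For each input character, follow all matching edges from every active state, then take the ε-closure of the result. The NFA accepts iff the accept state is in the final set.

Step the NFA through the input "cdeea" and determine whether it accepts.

initial (ε-close {0}): {0,2,4,6,8,10,12}
'c' @ 1: {1,3,5}  (accept∈set)
'd' @ 2: {}  — dead — no transitions
rest 'eea' ignored (set empty)
after full input: {}  (accept=1 not in)

Answer: REJECT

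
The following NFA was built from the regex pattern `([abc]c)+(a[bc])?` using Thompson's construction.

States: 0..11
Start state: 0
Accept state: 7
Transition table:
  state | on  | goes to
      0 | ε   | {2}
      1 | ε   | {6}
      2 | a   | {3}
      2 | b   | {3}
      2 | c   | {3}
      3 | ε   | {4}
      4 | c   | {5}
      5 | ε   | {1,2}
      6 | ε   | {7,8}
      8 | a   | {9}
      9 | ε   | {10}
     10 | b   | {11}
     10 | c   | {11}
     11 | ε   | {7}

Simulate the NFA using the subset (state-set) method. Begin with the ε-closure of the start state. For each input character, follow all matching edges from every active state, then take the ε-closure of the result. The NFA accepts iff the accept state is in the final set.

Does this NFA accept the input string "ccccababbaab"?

Answer: REJECT

Derivation:
S₀ = ε-closure({0}) = {0,2}
'c' @ 1: {3,4}
'c' @ 2: {1,2,5,6,7,8}  (accept∈set)
'c' @ 3: {3,4}
'c' @ 4: {1,2,5,6,7,8}  (accept∈set)
'a' @ 5: {3,4,9,10}
'b' @ 6: {7,11}  (accept∈set)
'a' @ 7: {}  — state set empty
rest 'bbaab' ignored (set empty)
end set {} — state 7 not in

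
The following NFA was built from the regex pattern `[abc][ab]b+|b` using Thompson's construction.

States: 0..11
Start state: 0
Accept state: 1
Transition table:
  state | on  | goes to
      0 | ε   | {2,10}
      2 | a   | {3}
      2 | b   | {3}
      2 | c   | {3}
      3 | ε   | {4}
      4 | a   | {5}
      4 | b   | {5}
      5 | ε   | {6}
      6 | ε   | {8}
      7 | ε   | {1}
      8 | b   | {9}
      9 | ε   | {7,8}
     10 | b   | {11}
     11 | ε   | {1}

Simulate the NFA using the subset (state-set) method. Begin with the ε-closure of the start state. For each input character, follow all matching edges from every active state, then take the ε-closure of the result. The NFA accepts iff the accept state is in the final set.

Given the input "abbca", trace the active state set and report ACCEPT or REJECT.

Answer: REJECT

Derivation:
S₀ = ε-closure({0}) = {0,2,10}
'a' @ 1: {3,4}
'b' @ 2: {5,6,8}
'b' @ 3: {1,7,8,9}  (accept∈set)
'c' @ 4: {}  — dead — no transitions
rest 'a' ignored (set empty)
final: {}; accept 1 not in set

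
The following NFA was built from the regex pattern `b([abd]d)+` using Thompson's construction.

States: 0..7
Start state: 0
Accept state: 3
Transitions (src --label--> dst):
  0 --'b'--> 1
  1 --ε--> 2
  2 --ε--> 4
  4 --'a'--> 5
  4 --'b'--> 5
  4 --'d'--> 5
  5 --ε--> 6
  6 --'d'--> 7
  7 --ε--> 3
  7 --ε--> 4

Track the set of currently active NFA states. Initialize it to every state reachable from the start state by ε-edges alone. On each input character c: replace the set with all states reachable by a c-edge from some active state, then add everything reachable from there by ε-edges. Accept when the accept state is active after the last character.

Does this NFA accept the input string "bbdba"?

Answer: REJECT

Trace:
S₀ = ε-closure({0}) = {0}
'b' @ 1: {1,2,4}
'b' @ 2: {5,6}
'd' @ 3: {3,4,7}  (accept∈set)
'b' @ 4: {5,6}
'a' @ 5: {}  — state set empty
final: {}; accept 3 not in set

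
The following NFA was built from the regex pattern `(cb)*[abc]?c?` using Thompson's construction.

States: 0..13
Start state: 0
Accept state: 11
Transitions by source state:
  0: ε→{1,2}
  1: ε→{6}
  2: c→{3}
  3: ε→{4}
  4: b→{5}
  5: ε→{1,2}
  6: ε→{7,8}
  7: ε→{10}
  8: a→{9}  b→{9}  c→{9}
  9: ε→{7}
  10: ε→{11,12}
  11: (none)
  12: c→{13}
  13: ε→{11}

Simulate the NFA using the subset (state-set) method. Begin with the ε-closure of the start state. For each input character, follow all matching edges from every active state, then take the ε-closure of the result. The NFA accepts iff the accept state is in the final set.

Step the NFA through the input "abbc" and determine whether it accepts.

start: ε-closure({0}) = {0,1,2,6,7,8,10,11,12}
'a' @ 1: {7,9,10,11,12}  ✓accept
'b' @ 2: {}  — state set empty
rest 'bc' ignored (set empty)
after full input: {}  (accept=11 not in)

Answer: REJECT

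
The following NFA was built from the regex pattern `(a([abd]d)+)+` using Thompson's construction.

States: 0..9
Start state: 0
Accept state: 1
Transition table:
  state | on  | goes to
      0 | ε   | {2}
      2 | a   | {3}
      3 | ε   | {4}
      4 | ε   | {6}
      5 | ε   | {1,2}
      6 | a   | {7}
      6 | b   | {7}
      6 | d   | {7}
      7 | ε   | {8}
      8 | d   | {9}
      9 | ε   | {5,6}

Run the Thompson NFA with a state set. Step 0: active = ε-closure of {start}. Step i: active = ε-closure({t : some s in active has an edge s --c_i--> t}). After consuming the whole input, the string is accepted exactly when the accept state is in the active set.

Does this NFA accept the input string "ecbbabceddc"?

S₀ = ε-closure({0}) = {0,2}
'e' @ 1: {}  — dead — no transitions
rest 'cbbabceddc' ignored (set empty)
final: {}; accept 1 not in set

Answer: REJECT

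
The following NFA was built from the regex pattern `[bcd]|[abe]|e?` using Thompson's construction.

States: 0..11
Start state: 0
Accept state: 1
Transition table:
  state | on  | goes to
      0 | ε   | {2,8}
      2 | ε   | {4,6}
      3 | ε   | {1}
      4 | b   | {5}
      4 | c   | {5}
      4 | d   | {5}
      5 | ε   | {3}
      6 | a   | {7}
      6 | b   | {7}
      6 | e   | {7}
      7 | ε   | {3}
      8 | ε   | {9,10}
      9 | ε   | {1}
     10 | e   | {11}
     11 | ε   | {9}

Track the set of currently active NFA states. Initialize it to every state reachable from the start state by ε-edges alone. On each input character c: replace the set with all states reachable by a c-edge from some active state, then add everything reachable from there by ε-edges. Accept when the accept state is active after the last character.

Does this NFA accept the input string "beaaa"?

start: ε-closure({0}) = {0,1,2,4,6,8,9,10}
'b' @ 1: {1,3,5,7}  [accepting]
'e' @ 2: {}  — state set empty
rest 'aaa' ignored (set empty)
final: {}; accept 1 not in set

Answer: REJECT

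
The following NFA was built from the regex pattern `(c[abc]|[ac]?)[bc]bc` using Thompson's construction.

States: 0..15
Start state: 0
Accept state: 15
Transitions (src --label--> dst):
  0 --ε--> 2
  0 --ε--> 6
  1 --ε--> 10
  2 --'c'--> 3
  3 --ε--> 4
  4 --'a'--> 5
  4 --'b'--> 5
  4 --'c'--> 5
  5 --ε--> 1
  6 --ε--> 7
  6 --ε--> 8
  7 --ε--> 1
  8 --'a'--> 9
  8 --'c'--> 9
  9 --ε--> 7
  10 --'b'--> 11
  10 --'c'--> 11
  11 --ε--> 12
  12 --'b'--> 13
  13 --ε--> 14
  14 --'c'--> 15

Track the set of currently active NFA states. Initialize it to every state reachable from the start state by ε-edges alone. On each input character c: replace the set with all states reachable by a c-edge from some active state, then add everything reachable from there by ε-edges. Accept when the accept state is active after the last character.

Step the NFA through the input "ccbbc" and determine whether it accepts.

initial (ε-close {0}): {0,1,2,6,7,8,10}
'c' @ 1: {1,3,4,7,9,10,11,12}
'c' @ 2: {1,5,10,11,12}
'b' @ 3: {11,12,13,14}
'b' @ 4: {13,14}
'c' @ 5: {15}  (accept∈set)
final: {15}; accept 15 in set

Answer: ACCEPT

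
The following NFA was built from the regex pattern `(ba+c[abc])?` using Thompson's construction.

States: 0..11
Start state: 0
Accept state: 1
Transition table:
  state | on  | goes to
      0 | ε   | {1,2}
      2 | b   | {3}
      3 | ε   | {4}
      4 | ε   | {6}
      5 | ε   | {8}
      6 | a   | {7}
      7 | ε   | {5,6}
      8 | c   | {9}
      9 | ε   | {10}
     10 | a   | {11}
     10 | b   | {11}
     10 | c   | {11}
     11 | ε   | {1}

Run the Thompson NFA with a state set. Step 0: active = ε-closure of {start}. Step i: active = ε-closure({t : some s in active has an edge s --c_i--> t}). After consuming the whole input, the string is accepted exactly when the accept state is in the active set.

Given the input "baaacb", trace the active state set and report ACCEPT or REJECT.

Answer: ACCEPT

Trace:
initial (ε-close {0}): {0,1,2}
'b' @ 1: {3,4,6}
'a' @ 2: {5,6,7,8}
'a' @ 3: {5,6,7,8}
'a' @ 4: {5,6,7,8}
'c' @ 5: {9,10}
'b' @ 6: {1,11}  (accept∈set)
end set {1,11} — state 1 in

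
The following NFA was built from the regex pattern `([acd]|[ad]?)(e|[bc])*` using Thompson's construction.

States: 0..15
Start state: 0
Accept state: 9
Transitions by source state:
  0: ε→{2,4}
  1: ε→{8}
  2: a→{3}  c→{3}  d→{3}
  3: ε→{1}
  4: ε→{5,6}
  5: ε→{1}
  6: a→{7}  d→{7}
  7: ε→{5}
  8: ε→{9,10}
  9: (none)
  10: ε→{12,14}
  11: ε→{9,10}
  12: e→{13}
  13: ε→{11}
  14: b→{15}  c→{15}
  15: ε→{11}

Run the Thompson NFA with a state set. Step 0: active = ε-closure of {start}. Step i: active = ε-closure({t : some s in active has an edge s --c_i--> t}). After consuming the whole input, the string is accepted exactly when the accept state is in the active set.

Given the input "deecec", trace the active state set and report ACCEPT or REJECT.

start: ε-closure({0}) = {0,1,2,4,5,6,8,9,10,12,14}
'd' @ 1: {1,3,5,7,8,9,10,12,14}  [accepting]
'e' @ 2: {9,10,11,12,13,14}  [accepting]
'e' @ 3: {9,10,11,12,13,14}  [accepting]
'c' @ 4: {9,10,11,12,14,15}  [accepting]
'e' @ 5: {9,10,11,12,13,14}  [accepting]
'c' @ 6: {9,10,11,12,14,15}  [accepting]
final: {9,10,11,12,14,15}; accept 9 in set

Answer: ACCEPT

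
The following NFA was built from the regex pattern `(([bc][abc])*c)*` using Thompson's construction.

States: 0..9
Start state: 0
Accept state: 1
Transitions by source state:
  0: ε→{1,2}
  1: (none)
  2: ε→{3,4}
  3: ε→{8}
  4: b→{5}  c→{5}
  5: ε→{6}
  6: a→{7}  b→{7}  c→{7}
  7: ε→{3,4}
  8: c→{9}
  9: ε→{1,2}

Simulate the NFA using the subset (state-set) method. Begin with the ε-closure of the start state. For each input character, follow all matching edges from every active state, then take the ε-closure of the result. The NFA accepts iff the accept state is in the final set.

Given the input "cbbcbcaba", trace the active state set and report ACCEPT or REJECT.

start: ε-closure({0}) = {0,1,2,3,4,8}
'c' @ 1: {1,2,3,4,5,6,8,9}  (accept∈set)
'b' @ 2: {3,4,5,6,7,8}
'b' @ 3: {3,4,5,6,7,8}
'c' @ 4: {1,2,3,4,5,6,7,8,9}  (accept∈set)
'b' @ 5: {3,4,5,6,7,8}
'c' @ 6: {1,2,3,4,5,6,7,8,9}  (accept∈set)
'a' @ 7: {3,4,7,8}
'b' @ 8: {5,6}
'a' @ 9: {3,4,7,8}
after full input: {3,4,7,8}  (accept=1 not in)

Answer: REJECT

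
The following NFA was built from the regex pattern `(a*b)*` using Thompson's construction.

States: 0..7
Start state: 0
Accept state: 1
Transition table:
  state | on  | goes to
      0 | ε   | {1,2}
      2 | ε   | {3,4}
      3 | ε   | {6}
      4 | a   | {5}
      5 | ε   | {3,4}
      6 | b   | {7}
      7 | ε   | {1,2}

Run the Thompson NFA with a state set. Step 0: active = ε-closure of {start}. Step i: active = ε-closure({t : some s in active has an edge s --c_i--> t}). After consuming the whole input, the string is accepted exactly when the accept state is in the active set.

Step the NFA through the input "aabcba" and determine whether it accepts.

Answer: REJECT

Derivation:
S₀ = ε-closure({0}) = {0,1,2,3,4,6}
'a' @ 1: {3,4,5,6}
'a' @ 2: {3,4,5,6}
'b' @ 3: {1,2,3,4,6,7}  ✓accept
'c' @ 4: {}  — dead — no transitions
rest 'ba' ignored (set empty)
final: {}; accept 1 not in set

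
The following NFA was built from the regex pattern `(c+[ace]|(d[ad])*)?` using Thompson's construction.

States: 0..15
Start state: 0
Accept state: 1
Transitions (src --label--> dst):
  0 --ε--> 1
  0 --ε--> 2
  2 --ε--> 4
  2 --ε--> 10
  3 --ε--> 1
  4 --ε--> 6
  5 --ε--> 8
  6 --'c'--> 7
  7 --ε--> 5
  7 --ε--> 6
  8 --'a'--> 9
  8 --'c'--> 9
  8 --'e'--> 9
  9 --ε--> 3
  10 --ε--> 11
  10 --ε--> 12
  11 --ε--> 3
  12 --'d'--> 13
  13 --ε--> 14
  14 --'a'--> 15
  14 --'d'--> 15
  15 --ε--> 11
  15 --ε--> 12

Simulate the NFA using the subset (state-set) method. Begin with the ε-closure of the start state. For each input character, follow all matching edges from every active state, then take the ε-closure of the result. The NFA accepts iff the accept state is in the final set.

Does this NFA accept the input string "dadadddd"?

S₀ = ε-closure({0}) = {0,1,2,3,4,6,10,11,12}
'd' @ 1: {13,14}
'a' @ 2: {1,3,11,12,15}  ✓accept
'd' @ 3: {13,14}
'a' @ 4: {1,3,11,12,15}  ✓accept
'd' @ 5: {13,14}
'd' @ 6: {1,3,11,12,15}  ✓accept
'd' @ 7: {13,14}
'd' @ 8: {1,3,11,12,15}  ✓accept
after full input: {1,3,11,12,15}  (accept=1 in)

Answer: ACCEPT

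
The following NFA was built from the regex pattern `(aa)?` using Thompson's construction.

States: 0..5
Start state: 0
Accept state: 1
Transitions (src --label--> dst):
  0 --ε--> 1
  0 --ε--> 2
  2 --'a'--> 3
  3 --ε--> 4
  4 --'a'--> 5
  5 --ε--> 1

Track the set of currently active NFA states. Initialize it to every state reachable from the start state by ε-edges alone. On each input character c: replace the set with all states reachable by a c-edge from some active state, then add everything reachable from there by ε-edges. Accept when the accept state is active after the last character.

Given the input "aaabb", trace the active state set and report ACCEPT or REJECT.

Answer: REJECT

Derivation:
start: ε-closure({0}) = {0,1,2}
'a' @ 1: {3,4}
'a' @ 2: {1,5}  ✓accept
'a' @ 3: {}  — state set empty
rest 'bb' ignored (set empty)
final: {}; accept 1 not in set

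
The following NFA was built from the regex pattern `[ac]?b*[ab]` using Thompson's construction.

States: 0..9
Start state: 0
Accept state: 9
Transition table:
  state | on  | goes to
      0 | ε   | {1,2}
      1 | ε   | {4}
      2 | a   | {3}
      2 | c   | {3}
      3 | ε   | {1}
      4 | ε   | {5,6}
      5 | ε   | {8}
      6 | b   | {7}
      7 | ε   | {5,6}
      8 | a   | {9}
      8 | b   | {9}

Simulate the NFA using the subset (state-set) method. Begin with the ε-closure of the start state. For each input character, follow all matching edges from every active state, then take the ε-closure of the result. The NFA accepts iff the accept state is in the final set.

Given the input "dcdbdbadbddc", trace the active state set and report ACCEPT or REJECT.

S₀ = ε-closure({0}) = {0,1,2,4,5,6,8}
'd' @ 1: {}  — dead — no transitions
rest 'cdbdbadbddc' ignored (set empty)
final: {}; accept 9 not in set

Answer: REJECT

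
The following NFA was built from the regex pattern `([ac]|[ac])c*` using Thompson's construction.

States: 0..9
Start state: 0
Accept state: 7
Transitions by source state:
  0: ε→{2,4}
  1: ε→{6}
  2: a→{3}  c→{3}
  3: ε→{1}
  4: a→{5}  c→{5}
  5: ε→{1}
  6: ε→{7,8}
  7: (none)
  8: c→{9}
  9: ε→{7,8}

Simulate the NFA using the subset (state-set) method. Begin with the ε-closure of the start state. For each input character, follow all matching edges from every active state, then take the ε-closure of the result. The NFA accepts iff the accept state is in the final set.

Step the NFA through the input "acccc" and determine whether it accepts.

Answer: ACCEPT

Derivation:
start: ε-closure({0}) = {0,2,4}
'a' @ 1: {1,3,5,6,7,8}  ✓accept
'c' @ 2: {7,8,9}  ✓accept
'c' @ 3: {7,8,9}  ✓accept
'c' @ 4: {7,8,9}  ✓accept
'c' @ 5: {7,8,9}  ✓accept
final: {7,8,9}; accept 7 in set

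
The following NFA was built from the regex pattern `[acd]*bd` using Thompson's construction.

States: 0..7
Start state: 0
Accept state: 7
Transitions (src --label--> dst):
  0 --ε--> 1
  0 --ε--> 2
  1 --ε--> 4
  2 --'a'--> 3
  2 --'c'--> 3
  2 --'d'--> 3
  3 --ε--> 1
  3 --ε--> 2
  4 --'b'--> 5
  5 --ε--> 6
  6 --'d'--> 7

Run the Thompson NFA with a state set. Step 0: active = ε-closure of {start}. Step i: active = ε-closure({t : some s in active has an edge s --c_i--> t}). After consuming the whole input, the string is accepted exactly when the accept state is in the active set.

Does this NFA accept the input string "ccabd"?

Answer: ACCEPT

Derivation:
start: ε-closure({0}) = {0,1,2,4}
'c' @ 1: {1,2,3,4}
'c' @ 2: {1,2,3,4}
'a' @ 3: {1,2,3,4}
'b' @ 4: {5,6}
'd' @ 5: {7}  [accepting]
end set {7} — state 7 in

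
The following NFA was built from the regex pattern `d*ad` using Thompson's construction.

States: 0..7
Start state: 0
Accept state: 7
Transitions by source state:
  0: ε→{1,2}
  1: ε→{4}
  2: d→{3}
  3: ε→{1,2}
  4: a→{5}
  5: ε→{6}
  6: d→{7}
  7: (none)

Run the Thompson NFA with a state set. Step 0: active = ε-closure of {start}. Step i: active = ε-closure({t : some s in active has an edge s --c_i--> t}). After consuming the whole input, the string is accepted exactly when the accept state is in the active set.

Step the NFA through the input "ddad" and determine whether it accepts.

Answer: ACCEPT

Trace:
S₀ = ε-closure({0}) = {0,1,2,4}
'd' @ 1: {1,2,3,4}
'd' @ 2: {1,2,3,4}
'a' @ 3: {5,6}
'd' @ 4: {7}  [accepting]
final: {7}; accept 7 in set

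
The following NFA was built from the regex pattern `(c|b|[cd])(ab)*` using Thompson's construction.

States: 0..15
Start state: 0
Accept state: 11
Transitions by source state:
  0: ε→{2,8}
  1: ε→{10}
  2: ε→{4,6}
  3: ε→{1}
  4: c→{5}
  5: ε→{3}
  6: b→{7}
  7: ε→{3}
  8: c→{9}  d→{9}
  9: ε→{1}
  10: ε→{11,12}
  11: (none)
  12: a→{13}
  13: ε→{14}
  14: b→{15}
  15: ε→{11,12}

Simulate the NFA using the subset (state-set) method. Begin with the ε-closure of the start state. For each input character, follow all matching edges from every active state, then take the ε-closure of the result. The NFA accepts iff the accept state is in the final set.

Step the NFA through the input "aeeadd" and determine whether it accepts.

Answer: REJECT

Derivation:
initial (ε-close {0}): {0,2,4,6,8}
'a' @ 1: {}  — no active states
rest 'eeadd' ignored (set empty)
end set {} — state 11 not in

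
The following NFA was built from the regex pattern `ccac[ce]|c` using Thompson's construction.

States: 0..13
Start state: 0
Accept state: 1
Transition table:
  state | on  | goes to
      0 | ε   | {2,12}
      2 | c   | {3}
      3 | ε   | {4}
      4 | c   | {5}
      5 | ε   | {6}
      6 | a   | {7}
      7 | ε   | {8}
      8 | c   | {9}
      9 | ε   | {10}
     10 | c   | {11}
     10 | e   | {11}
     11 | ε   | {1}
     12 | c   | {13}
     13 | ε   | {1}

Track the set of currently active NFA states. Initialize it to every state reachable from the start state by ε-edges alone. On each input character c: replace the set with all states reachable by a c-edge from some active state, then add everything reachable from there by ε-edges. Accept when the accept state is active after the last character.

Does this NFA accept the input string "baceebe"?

Answer: REJECT

Trace:
initial (ε-close {0}): {0,2,12}
'b' @ 1: {}  — state set empty
rest 'aceebe' ignored (set empty)
end set {} — state 1 not in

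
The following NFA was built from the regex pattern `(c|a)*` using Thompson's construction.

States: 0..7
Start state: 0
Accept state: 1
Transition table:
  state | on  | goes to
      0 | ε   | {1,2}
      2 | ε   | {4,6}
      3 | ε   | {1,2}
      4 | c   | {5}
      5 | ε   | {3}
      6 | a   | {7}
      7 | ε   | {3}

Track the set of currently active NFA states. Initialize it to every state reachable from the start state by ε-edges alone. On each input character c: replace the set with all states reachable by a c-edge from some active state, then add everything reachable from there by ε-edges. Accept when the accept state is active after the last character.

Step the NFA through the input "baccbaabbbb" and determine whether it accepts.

Answer: REJECT

Trace:
S₀ = ε-closure({0}) = {0,1,2,4,6}
'b' @ 1: {}  — state set empty
rest 'accbaabbbb' ignored (set empty)
final: {}; accept 1 not in set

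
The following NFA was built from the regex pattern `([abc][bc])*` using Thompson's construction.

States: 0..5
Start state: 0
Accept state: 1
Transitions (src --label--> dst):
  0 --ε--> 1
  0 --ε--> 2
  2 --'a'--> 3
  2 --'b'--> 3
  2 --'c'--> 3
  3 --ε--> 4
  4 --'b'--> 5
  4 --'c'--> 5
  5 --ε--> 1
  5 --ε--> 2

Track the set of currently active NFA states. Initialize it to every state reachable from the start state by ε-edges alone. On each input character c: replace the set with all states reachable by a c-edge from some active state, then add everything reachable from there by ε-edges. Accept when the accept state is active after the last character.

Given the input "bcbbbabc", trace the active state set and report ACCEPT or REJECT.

Answer: REJECT

Trace:
initial (ε-close {0}): {0,1,2}
'b' @ 1: {3,4}
'c' @ 2: {1,2,5}  (accept∈set)
'b' @ 3: {3,4}
'b' @ 4: {1,2,5}  (accept∈set)
'b' @ 5: {3,4}
'a' @ 6: {}  — dead — no transitions
rest 'bc' ignored (set empty)
final: {}; accept 1 not in set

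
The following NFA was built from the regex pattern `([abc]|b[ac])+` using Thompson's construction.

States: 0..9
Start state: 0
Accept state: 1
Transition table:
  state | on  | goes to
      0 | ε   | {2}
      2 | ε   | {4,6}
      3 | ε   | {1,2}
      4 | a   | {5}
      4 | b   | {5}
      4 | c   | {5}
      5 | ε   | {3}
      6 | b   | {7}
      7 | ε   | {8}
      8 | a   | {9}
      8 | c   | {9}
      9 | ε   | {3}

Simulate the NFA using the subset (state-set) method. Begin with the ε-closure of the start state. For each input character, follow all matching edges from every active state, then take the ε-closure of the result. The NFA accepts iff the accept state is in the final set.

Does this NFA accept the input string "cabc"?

initial (ε-close {0}): {0,2,4,6}
'c' @ 1: {1,2,3,4,5,6}  [accepting]
'a' @ 2: {1,2,3,4,5,6}  [accepting]
'b' @ 3: {1,2,3,4,5,6,7,8}  [accepting]
'c' @ 4: {1,2,3,4,5,6,9}  [accepting]
end set {1,2,3,4,5,6,9} — state 1 in

Answer: ACCEPT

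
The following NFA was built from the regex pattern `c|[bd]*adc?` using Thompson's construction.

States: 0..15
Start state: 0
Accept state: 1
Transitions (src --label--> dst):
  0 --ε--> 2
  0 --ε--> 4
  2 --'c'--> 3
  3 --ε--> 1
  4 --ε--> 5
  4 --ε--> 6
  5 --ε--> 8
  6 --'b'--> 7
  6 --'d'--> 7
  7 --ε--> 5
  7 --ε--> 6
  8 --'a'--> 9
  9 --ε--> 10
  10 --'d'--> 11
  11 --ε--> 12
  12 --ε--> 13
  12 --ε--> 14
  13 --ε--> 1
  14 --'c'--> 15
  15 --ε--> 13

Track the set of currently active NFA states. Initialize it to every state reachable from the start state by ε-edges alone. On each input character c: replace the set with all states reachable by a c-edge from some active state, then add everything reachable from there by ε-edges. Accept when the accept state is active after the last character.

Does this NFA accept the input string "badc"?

Answer: ACCEPT

Derivation:
S₀ = ε-closure({0}) = {0,2,4,5,6,8}
'b' @ 1: {5,6,7,8}
'a' @ 2: {9,10}
'd' @ 3: {1,11,12,13,14}  (accept∈set)
'c' @ 4: {1,13,15}  (accept∈set)
final: {1,13,15}; accept 1 in set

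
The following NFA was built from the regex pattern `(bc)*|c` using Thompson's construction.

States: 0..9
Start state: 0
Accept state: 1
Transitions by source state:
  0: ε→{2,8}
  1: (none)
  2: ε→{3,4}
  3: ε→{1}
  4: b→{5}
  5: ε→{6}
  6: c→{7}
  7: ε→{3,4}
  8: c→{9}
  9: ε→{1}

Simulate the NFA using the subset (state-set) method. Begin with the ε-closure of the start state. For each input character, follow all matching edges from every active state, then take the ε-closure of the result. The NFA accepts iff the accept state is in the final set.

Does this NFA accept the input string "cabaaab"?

Answer: REJECT

Trace:
start: ε-closure({0}) = {0,1,2,3,4,8}
'c' @ 1: {1,9}  (accept∈set)
'a' @ 2: {}  — no active states
rest 'baaab' ignored (set empty)
after full input: {}  (accept=1 not in)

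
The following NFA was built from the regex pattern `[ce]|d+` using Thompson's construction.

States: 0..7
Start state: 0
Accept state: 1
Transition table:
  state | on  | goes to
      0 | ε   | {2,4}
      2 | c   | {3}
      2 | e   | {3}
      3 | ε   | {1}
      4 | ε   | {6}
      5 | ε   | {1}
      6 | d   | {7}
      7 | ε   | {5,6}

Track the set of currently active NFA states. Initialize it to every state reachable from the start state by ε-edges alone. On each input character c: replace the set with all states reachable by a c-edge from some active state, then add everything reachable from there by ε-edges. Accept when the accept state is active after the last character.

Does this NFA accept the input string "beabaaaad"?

S₀ = ε-closure({0}) = {0,2,4,6}
'b' @ 1: {}  — no active states
rest 'eabaaaad' ignored (set empty)
final: {}; accept 1 not in set

Answer: REJECT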